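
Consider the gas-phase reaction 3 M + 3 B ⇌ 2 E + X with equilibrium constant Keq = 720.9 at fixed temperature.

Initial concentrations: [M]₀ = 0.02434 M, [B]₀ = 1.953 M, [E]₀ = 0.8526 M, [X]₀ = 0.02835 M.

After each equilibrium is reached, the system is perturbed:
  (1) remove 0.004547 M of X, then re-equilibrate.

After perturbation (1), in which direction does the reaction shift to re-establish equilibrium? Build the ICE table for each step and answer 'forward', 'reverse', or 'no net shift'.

Q₀ = 191.9 vs Keq = 720.9 ⇒ Q<K, forward
Step 1:
                   M          B          E          X
  init       0.02434      1.953     0.8526    0.02835
  Δ        -0.008069  -0.008069   0.005379    0.00269
  eq         0.01627      1.945      0.858    0.03104
  solve Keq expr → x = 0.00269; check Q = 720.9
Then remove 0.004547 M of X.
Step 2:
                   M          B          E          X
  init       0.01627      1.945      0.858    0.02649
  Δ       -7.7448e-04 -7.7448e-04 5.1632e-04 2.5816e-04
  eq          0.0155      1.944     0.8585    0.02675
  solve Keq expr → x = 2.5816e-04; check Q = 720.9

Direction: forward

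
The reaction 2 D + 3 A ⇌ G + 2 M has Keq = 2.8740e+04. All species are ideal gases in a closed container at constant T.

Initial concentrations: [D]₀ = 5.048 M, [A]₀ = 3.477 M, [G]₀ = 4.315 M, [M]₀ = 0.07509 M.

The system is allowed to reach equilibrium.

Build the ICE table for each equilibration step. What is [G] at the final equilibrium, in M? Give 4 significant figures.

[G]_eq = 5.457 M

Q₀ = 2.2714e-05 vs Keq = 2.8740e+04 ⇒ Q<K, forward
Step 1:
                    D           A           G           M
  I             5.048       3.477       4.315     0.07509
  C            -2.284      -3.425       1.142       2.284
  E             2.764      0.0517       5.457       2.359
  solve Keq expr → x = 1.142; check Q = 2.8740e+04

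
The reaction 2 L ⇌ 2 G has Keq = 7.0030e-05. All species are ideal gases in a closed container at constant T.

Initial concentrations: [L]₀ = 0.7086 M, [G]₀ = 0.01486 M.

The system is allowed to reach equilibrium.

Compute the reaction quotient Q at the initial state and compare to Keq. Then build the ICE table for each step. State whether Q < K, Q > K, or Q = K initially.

Q₀ = 4.3978e-04 vs Keq = 7.0030e-05 ⇒ Q>K, reverse
Step 1:
                    L           G
  I            0.7086     0.01486
  C          0.008856   -0.008856
  E            0.7175    0.006004
  solve Keq expr → x = -0.004428; check Q = 7.0030e-05

Q₀ = 4.3978e-04; Q > K (proceeds reverse)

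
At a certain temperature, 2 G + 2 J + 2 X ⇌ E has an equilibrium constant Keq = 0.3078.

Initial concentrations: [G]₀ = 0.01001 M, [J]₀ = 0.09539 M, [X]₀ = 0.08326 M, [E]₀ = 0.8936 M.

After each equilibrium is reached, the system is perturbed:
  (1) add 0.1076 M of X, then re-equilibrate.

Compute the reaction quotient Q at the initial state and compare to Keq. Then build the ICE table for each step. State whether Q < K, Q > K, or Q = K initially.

Q₀ = 1.4138e+08; Q > K (proceeds reverse)

Q₀ = 1.4138e+08 vs Keq = 0.3078 ⇒ Q>K, reverse
Step 1:
                   G          J          X          E
  Initial    0.01001    0.09539    0.08326     0.8936
  Change      0.9833     0.9833     0.9833    -0.4916
  Equil       0.9933      1.079      1.067      0.402
  solve Keq expr → x = -0.4916; check Q = 0.3078
Then add 0.1076 M of X.
Step 2:
                   G          J          X          E
  Initial     0.9933      1.079      1.174      0.402
  Change    -0.02799   -0.02799   -0.02799      0.014
  Equil       0.9653      1.051      1.146      0.416
  solve Keq expr → x = 0.014; check Q = 0.3078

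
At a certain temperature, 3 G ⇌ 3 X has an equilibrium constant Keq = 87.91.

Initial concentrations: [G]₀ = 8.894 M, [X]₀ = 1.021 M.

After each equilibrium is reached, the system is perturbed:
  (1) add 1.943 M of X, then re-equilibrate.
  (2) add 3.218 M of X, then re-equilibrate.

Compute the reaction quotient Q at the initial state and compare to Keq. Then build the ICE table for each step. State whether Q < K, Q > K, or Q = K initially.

Q₀ = 0.001513; Q < K (proceeds forward)

Q₀ = 0.001513 vs Keq = 87.91 ⇒ Q<K, forward
Step 1:
                    G           X
  init          8.894       1.021
  Δ            -7.074       7.074
  eq             1.82       8.095
  solve Keq expr → x = 2.358; check Q = 87.91
Then add 1.943 M of X.
Step 2:
                    G           X
  init           1.82       10.04
  Δ            0.3567     -0.3567
  eq            2.177       9.681
  solve Keq expr → x = -0.1189; check Q = 87.91
Then add 3.218 M of X.
Step 3:
                    G           X
  init          2.177        12.9
  Δ            0.5908     -0.5908
  eq            2.768       12.31
  solve Keq expr → x = -0.1969; check Q = 87.91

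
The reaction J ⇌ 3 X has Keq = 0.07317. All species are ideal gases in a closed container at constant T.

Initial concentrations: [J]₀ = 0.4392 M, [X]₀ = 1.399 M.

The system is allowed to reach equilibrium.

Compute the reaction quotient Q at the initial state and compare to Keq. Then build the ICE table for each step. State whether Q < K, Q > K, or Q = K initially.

Q₀ = 6.234; Q > K (proceeds reverse)

Q₀ = 6.234 vs Keq = 0.07317 ⇒ Q>K, reverse
Step 1:
                    J           X
  init         0.4392       1.399
  Δ            0.3381      -1.014
  eq           0.7773      0.3846
  solve Keq expr → x = -0.3381; check Q = 0.07317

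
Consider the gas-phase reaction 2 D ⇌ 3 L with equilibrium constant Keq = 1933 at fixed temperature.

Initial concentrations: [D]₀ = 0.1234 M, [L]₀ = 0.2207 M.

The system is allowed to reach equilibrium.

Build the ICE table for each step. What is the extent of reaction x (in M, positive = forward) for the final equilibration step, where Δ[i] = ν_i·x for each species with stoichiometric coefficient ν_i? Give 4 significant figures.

x = 0.05885 M

Q₀ = 0.706 vs Keq = 1933 ⇒ Q<K, forward
Step 1:
                    D           L
  Initial      0.1234      0.2207
  Change      -0.1177      0.1766
  Equil      0.005695      0.3973
  solve Keq expr → x = 0.05885; check Q = 1933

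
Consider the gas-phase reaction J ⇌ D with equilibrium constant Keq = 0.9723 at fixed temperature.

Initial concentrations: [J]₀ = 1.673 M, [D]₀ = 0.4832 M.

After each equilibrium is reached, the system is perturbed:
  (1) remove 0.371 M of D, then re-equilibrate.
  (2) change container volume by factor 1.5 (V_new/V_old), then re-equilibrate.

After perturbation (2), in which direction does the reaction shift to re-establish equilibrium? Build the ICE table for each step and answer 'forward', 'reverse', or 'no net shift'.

Q₀ = 0.2888 vs Keq = 0.9723 ⇒ Q<K, forward
Step 1:
                   J          D
  I            1.673     0.4832
  C          -0.5798     0.5798
  E            1.093      1.063
  solve Keq expr → x = 0.5798; check Q = 0.9723
Then remove 0.371 M of D.
Step 2:
                   J          D
  I            1.093      0.692
  C          -0.1881     0.1881
  E           0.9051     0.8801
  solve Keq expr → x = 0.1881; check Q = 0.9723
Then change container volume by factor 1.5 (V_new/V_old).
Step 3:
                   J          D
  I           0.6034     0.5867
  C                0          0
  E           0.6034     0.5867
  solve Keq expr → x = 0; check Q = 0.9723

Direction: no net shift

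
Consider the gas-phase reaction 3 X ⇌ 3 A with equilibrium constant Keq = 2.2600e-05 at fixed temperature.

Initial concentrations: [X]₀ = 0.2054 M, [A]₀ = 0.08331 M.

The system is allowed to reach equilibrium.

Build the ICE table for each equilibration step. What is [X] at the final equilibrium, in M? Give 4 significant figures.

Q₀ = 0.06673 vs Keq = 2.2600e-05 ⇒ Q>K, reverse
Step 1:
                   X          A
  Initial     0.2054    0.08331
  Change     0.07537   -0.07537
  Equil       0.2808   0.007938
  solve Keq expr → x = -0.02512; check Q = 2.2600e-05

[X]_eq = 0.2808 M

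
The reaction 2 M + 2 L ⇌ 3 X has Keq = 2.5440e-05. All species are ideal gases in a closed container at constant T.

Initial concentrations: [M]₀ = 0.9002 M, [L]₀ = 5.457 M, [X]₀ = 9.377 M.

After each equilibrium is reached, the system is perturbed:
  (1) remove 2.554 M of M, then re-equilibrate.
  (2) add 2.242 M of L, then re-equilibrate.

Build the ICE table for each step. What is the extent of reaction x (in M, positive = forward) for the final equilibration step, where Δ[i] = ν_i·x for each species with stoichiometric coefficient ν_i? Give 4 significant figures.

Q₀ = 34.17 vs Keq = 2.5440e-05 ⇒ Q>K, reverse
Step 1:
                    M           L           X
  Initial      0.9002       5.457       9.377
  Change        5.896       5.896      -8.844
  Equil         6.796       11.35       0.533
  solve Keq expr → x = -2.948; check Q = 2.5440e-05
Then remove 2.554 M of M.
Step 2:
                    M           L           X
  Initial       4.242       11.35       0.533
  Change      0.09072     0.09072     -0.1361
  Equil         4.333       11.44      0.3969
  solve Keq expr → x = -0.04536; check Q = 2.5440e-05
Then add 2.242 M of L.
Step 3:
                    M           L           X
  Initial       4.333       13.69      0.3969
  Change     -0.03161    -0.03161     0.04742
  Equil         4.301       13.65      0.4444
  solve Keq expr → x = 0.01581; check Q = 2.5440e-05

x = 0.01581 M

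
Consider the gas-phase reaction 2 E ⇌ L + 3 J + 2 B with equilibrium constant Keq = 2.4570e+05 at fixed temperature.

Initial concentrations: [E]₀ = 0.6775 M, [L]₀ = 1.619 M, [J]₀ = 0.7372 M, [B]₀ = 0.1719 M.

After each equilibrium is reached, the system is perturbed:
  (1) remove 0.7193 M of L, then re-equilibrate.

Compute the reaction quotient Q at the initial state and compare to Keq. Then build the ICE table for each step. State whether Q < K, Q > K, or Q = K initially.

Q₀ = 0.04176 vs Keq = 2.4570e+05 ⇒ Q<K, forward
Step 1:
                  E         L         J         B
  Initial    0.6775     1.619    0.7372    0.1719
  Change     -0.672     0.336     1.008     0.672
  Equil    0.005488     1.955     1.745    0.8439
  solve Keq expr → x = 0.336; check Q = 2.4570e+05
Then remove 0.7193 M of L.
Step 2:
                  E         L         J         B
  Initial  0.005488     1.236     1.745    0.8439
  Change  -0.001112 5.5598e-04  0.001668  0.001112
  Equil    0.004376     1.236     1.747     0.845
  solve Keq expr → x = 5.5598e-04; check Q = 2.4570e+05

Q₀ = 0.04176; Q < K (proceeds forward)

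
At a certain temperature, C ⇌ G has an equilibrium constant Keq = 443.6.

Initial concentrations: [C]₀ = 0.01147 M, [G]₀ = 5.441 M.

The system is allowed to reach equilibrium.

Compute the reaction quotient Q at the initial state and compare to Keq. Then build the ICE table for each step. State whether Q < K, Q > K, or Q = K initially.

Q₀ = 474.4; Q > K (proceeds reverse)

Q₀ = 474.4 vs Keq = 443.6 ⇒ Q>K, reverse
Step 1:
                    C           G
  init        0.01147       5.441
  Δ        7.9377e-04 -7.9377e-04
  eq          0.01226        5.44
  solve Keq expr → x = -7.9377e-04; check Q = 443.6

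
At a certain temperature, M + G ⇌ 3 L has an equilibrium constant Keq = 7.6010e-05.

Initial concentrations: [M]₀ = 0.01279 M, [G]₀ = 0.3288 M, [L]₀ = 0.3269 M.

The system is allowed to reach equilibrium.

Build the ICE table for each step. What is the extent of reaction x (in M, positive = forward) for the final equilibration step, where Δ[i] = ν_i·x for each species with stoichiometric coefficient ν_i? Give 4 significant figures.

x = -0.1038 M

Q₀ = 8.307 vs Keq = 7.6010e-05 ⇒ Q>K, reverse
Step 1:
                  M         G         L
  I         0.01279    0.3288    0.3269
  C          0.1038    0.1038   -0.3113
  E          0.1165    0.4326   0.01565
  solve Keq expr → x = -0.1038; check Q = 7.6010e-05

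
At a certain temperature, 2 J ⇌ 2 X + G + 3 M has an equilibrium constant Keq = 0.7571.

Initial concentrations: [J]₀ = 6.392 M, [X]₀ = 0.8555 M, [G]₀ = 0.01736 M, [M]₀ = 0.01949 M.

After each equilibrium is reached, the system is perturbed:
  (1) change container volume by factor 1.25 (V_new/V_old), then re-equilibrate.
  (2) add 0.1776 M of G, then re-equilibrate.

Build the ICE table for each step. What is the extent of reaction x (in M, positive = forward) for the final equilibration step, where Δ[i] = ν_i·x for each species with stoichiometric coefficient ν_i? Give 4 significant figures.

Q₀ = 2.3022e-09 vs Keq = 0.7571 ⇒ Q<K, forward
Step 1:
                   J          X          G          M
  Initial      6.392     0.8555    0.01736    0.01949
  Change      -1.257      1.257     0.6287      1.886
  Equil        5.135      2.113     0.6461      1.906
  solve Keq expr → x = 0.6287; check Q = 0.7571
Then change container volume by factor 1.25 (V_new/V_old).
Step 2:
                   J          X          G          M
  Initial      4.108       1.69     0.5169      1.525
  Change       -0.17       0.17    0.08501      0.255
  Equil        3.938       1.86     0.6019       1.78
  solve Keq expr → x = 0.08501; check Q = 0.7571
Then add 0.1776 M of G.
Step 3:
                   J          X          G          M
  Initial      3.938       1.86     0.7795       1.78
  Change     0.05347   -0.05347   -0.02674   -0.08021
  Equil        3.991      1.807     0.7527      1.699
  solve Keq expr → x = -0.02674; check Q = 0.7571

x = -0.02674 M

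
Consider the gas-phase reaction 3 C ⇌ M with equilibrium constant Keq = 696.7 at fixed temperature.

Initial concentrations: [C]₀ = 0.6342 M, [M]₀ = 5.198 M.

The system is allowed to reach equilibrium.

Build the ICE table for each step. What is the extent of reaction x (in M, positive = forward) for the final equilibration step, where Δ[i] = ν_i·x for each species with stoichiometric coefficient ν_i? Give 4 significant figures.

Q₀ = 20.38 vs Keq = 696.7 ⇒ Q<K, forward
Step 1:
                   C          M
  init        0.6342      5.198
  Δ           -0.437     0.1457
  eq          0.1972      5.344
  solve Keq expr → x = 0.1457; check Q = 696.7

x = 0.1457 M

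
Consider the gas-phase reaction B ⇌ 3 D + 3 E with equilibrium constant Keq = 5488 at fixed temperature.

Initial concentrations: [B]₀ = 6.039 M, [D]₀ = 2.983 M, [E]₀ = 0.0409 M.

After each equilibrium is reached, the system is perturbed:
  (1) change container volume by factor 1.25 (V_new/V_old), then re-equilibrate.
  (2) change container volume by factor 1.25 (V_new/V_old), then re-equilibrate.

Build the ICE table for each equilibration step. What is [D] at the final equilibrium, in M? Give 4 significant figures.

[D]_eq = 5.932 M

Q₀ = 3.0072e-04 vs Keq = 5488 ⇒ Q<K, forward
Step 1:
                   B          D          E
  I            6.039      2.983     0.0409
  C           -1.371      4.113      4.113
  E            4.668      7.096      4.154
  solve Keq expr → x = 1.371; check Q = 5488
Then change container volume by factor 1.25 (V_new/V_old).
Step 2:
                   B          D          E
  I            3.734      5.677      3.323
  C          -0.2664     0.7993     0.7993
  E            3.468      6.476      4.123
  solve Keq expr → x = 0.2664; check Q = 5488
Then change container volume by factor 1.25 (V_new/V_old).
Step 3:
                   B          D          E
  I            2.774      5.181      3.298
  C          -0.2502     0.7507     0.7507
  E            2.524      5.932      4.049
  solve Keq expr → x = 0.2502; check Q = 5488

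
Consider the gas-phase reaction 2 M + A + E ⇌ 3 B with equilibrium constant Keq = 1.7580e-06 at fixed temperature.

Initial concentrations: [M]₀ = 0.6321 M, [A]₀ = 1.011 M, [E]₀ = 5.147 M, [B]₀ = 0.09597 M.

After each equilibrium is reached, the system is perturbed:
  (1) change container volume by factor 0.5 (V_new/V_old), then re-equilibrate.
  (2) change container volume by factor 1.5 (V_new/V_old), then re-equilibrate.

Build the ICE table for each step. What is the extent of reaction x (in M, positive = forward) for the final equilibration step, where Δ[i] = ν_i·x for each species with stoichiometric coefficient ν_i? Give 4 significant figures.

Q₀ = 4.2514e-04 vs Keq = 1.7580e-06 ⇒ Q>K, reverse
Step 1:
                   M          A          E          B
  Initial     0.6321      1.011      5.147    0.09597
  Change     0.05303    0.02652    0.02652   -0.07955
  Equil       0.6851      1.038      5.174    0.01642
  solve Keq expr → x = -0.02652; check Q = 1.7580e-06
Then change container volume by factor 0.5 (V_new/V_old).
Step 2:
                   M          A          E          B
  Initial       1.37      2.075      10.35    0.03285
  Change   -0.005601  -0.002801  -0.002801   0.008402
  Equil        1.365      2.072      10.34    0.04125
  solve Keq expr → x = 0.002801; check Q = 1.7580e-06
Then change container volume by factor 1.5 (V_new/V_old).
Step 3:
                   M          A          E          B
  Initial     0.9098      1.381      6.896     0.0275
  Change    0.002285   0.001143   0.001143  -0.003428
  Equil       0.9121      1.383      6.897    0.02407
  solve Keq expr → x = -0.001143; check Q = 1.7580e-06

x = -0.001143 M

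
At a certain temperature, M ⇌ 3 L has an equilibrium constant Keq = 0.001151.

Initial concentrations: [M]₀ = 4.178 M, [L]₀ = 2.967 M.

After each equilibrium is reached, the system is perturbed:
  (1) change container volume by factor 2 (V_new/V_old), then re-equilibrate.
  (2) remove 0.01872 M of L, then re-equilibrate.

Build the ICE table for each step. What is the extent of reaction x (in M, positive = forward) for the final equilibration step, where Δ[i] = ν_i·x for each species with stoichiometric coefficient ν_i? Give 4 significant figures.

x = 0.006201 M

Q₀ = 6.251 vs Keq = 0.001151 ⇒ Q>K, reverse
Step 1:
                   M          L
  Initial      4.178      2.967
  Change      0.9288     -2.787
  Equil        5.107     0.1805
  solve Keq expr → x = -0.9288; check Q = 0.001151
Then change container volume by factor 2 (V_new/V_old).
Step 2:
                   M          L
  Initial      2.553    0.09024
  Change    -0.01756    0.05268
  Equil        2.536     0.1429
  solve Keq expr → x = 0.01756; check Q = 0.001151
Then remove 0.01872 M of L.
Step 3:
                   M          L
  Initial      2.536     0.1242
  Change   -0.006201     0.0186
  Equil         2.53     0.1428
  solve Keq expr → x = 0.006201; check Q = 0.001151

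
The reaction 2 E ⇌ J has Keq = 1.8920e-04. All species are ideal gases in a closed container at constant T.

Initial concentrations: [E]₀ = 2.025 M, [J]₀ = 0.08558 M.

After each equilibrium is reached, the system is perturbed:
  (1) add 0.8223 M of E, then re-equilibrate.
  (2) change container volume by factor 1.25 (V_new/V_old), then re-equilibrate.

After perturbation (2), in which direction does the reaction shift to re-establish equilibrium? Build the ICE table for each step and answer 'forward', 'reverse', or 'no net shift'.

Direction: reverse

Q₀ = 0.02087 vs Keq = 1.8920e-04 ⇒ Q>K, reverse
Step 1:
                   E          J
  init         2.025    0.08558
  Δ           0.1693   -0.08467
  eq           2.194 9.1102e-04
  solve Keq expr → x = -0.08467; check Q = 1.8920e-04
Then add 0.8223 M of E.
Step 2:
                   E          J
  init         3.017 9.1102e-04
  Δ        -0.001618 8.0887e-04
  eq           3.015    0.00172
  solve Keq expr → x = 8.0887e-04; check Q = 1.8920e-04
Then change container volume by factor 1.25 (V_new/V_old).
Step 3:
                   E          J
  init         2.412   0.001376
  Δ       5.4936e-04 -2.7468e-04
  eq           2.413   0.001101
  solve Keq expr → x = -2.7468e-04; check Q = 1.8920e-04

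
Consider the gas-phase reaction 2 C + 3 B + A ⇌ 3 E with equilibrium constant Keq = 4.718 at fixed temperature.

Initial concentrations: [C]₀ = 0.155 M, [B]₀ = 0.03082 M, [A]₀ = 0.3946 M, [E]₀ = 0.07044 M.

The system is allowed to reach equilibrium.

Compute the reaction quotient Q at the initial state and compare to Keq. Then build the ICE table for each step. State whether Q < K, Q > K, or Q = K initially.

Q₀ = 1259; Q > K (proceeds reverse)

Q₀ = 1259 vs Keq = 4.718 ⇒ Q>K, reverse
Step 1:
                    C           B           A           E
  Initial       0.155     0.03082      0.3946     0.07044
  Change      0.02765     0.04148     0.01383    -0.04148
  Equil        0.1827      0.0723      0.4084     0.02896
  solve Keq expr → x = -0.01383; check Q = 4.718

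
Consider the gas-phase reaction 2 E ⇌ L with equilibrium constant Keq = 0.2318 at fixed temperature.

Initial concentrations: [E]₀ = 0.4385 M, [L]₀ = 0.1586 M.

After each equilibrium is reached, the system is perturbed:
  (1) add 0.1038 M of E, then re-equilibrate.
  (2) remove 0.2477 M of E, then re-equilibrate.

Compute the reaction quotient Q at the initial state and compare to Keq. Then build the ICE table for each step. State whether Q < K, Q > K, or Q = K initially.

Q₀ = 0.8248 vs Keq = 0.2318 ⇒ Q>K, reverse
Step 1:
                  E         L
  I          0.4385    0.1586
  C          0.1543  -0.07715
  E          0.5928   0.08145
  solve Keq expr → x = -0.07715; check Q = 0.2318
Then add 0.1038 M of E.
Step 2:
                  E         L
  I          0.6966   0.08145
  C        -0.03811   0.01905
  E          0.6585    0.1005
  solve Keq expr → x = 0.01905; check Q = 0.2318
Then remove 0.2477 M of E.
Step 3:
                  E         L
  I          0.4108    0.1005
  C         0.08641  -0.04321
  E          0.4972    0.0573
  solve Keq expr → x = -0.04321; check Q = 0.2318

Q₀ = 0.8248; Q > K (proceeds reverse)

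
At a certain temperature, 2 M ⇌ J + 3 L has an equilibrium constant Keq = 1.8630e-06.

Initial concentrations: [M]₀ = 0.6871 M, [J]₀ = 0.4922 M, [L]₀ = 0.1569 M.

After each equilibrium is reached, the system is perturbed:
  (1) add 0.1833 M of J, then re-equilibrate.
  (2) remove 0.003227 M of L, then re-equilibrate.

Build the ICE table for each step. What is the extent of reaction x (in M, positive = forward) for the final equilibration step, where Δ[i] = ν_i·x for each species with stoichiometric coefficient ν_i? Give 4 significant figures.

x = 0.001066 M

Q₀ = 0.004027 vs Keq = 1.8630e-06 ⇒ Q>K, reverse
Step 1:
                    M           J           L
  init         0.6871      0.4922      0.1569
  Δ           0.09547    -0.04774     -0.1432
  eq           0.7826      0.4445     0.01369
  solve Keq expr → x = -0.04774; check Q = 1.8630e-06
Then add 0.1833 M of J.
Step 2:
                    M           J           L
  init         0.7826      0.6278     0.01369
  Δ        9.8349e-04 -4.9174e-04   -0.001475
  eq           0.7836      0.6273     0.01222
  solve Keq expr → x = -4.9174e-04; check Q = 1.8630e-06
Then remove 0.003227 M of L.
Step 3:
                    M           J           L
  init         0.7836      0.6273     0.00899
  Δ         -0.002132    0.001066    0.003198
  eq           0.7814      0.6283     0.01219
  solve Keq expr → x = 0.001066; check Q = 1.8630e-06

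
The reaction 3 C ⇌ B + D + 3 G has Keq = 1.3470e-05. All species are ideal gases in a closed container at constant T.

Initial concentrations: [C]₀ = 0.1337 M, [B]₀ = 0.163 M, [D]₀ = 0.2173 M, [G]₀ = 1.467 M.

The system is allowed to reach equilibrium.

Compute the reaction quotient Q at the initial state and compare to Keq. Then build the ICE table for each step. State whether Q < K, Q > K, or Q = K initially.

Q₀ = 46.79 vs Keq = 1.3470e-05 ⇒ Q>K, reverse
Step 1:
                   C          B          D          G
  Initial     0.1337      0.163     0.2173      1.467
  Change      0.4888    -0.1629    -0.1629    -0.4888
  Equil       0.6225 6.3859e-05    0.05436     0.9782
  solve Keq expr → x = -0.1629; check Q = 1.3470e-05

Q₀ = 46.79; Q > K (proceeds reverse)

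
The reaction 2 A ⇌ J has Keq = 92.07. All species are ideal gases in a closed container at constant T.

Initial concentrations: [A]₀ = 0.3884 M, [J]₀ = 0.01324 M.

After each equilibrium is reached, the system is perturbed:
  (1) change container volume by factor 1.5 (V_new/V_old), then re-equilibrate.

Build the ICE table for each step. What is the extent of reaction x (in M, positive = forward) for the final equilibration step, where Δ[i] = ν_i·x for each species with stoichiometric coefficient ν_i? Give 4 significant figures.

Q₀ = 0.08777 vs Keq = 92.07 ⇒ Q<K, forward
Step 1:
                   A          J
  Initial     0.3884    0.01324
  Change     -0.3436     0.1718
  Equil      0.04483      0.185
  solve Keq expr → x = 0.1718; check Q = 92.07
Then change container volume by factor 1.5 (V_new/V_old).
Step 2:
                   A          J
  Initial    0.02989     0.1234
  Change     0.00625  -0.003125
  Equil      0.03614     0.1202
  solve Keq expr → x = -0.003125; check Q = 92.07

x = -0.003125 M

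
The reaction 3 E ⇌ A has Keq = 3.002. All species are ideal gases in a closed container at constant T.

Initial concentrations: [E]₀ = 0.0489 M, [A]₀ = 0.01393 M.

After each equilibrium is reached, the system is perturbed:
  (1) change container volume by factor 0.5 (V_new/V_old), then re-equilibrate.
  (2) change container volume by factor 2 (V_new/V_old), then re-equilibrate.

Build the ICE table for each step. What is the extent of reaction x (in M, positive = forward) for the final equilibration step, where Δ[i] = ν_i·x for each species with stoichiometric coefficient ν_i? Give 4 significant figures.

x = -0.003276 M

Q₀ = 119.1 vs Keq = 3.002 ⇒ Q>K, reverse
Step 1:
                   E          A
  Initial     0.0489    0.01393
  Change     0.03623   -0.01208
  Equil      0.08513   0.001852
  solve Keq expr → x = -0.01208; check Q = 3.002
Then change container volume by factor 0.5 (V_new/V_old).
Step 2:
                   E          A
  Initial     0.1703   0.003705
  Change    -0.01965   0.006552
  Equil       0.1506    0.01026
  solve Keq expr → x = 0.006552; check Q = 3.002
Then change container volume by factor 2 (V_new/V_old).
Step 3:
                   E          A
  Initial    0.07531   0.005128
  Change    0.009827  -0.003276
  Equil      0.08513   0.001852
  solve Keq expr → x = -0.003276; check Q = 3.002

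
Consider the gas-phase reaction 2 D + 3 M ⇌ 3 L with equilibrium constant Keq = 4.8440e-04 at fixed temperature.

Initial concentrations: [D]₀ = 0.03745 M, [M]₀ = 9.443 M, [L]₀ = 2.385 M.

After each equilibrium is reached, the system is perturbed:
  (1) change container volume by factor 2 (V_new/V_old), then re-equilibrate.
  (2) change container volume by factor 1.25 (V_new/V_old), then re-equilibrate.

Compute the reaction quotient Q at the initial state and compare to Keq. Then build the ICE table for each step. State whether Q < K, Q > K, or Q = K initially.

Q₀ = 11.49 vs Keq = 4.8440e-04 ⇒ Q>K, reverse
Step 1:
                   D          M          L
  Initial    0.03745      9.443      2.385
  Change       1.002      1.503     -1.503
  Equil        1.039      10.95     0.8821
  solve Keq expr → x = -0.501; check Q = 4.8440e-04
Then change container volume by factor 2 (V_new/V_old).
Step 2:
                   D          M          L
  Initial     0.5197      5.473      0.441
  Change     0.08449     0.1267    -0.1267
  Equil       0.6042        5.6     0.3143
  solve Keq expr → x = -0.04225; check Q = 4.8440e-04
Then change container volume by factor 1.25 (V_new/V_old).
Step 3:
                   D          M          L
  Initial     0.4834       4.48     0.2514
  Change     0.01857    0.02786   -0.02786
  Equil       0.5019      4.508     0.2236
  solve Keq expr → x = -0.009286; check Q = 4.8440e-04

Q₀ = 11.49; Q > K (proceeds reverse)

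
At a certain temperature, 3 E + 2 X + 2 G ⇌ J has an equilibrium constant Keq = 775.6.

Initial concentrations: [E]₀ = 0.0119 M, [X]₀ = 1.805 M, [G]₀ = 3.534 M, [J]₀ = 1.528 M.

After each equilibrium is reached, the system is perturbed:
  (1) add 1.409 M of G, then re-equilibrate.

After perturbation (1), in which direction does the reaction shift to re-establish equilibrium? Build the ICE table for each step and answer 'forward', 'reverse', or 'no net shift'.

Direction: forward

Q₀ = 2.2284e+04 vs Keq = 775.6 ⇒ Q>K, reverse
Step 1:
                  E         X         G         J
  init       0.0119     1.805     3.534     1.528
  Δ         0.02416   0.01611   0.01611 -0.008053
  eq        0.03606     1.821      3.55      1.52
  solve Keq expr → x = -0.008053; check Q = 775.6
Then add 1.409 M of G.
Step 2:
                  E         X         G         J
  init      0.03606     1.821     4.959      1.52
  Δ       -0.007119 -0.004746 -0.004746  0.002373
  eq        0.02894     1.816     4.954     1.522
  solve Keq expr → x = 0.002373; check Q = 775.6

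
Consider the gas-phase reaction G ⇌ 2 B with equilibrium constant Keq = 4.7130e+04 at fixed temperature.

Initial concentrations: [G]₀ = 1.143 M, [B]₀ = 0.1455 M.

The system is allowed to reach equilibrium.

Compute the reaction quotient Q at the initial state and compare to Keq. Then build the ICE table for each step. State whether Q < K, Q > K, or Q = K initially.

Q₀ = 0.01852 vs Keq = 4.7130e+04 ⇒ Q<K, forward
Step 1:
                    G           B
  I             1.143      0.1455
  C            -1.143       2.286
  E        1.2542e-04       2.431
  solve Keq expr → x = 1.143; check Q = 4.7130e+04

Q₀ = 0.01852; Q < K (proceeds forward)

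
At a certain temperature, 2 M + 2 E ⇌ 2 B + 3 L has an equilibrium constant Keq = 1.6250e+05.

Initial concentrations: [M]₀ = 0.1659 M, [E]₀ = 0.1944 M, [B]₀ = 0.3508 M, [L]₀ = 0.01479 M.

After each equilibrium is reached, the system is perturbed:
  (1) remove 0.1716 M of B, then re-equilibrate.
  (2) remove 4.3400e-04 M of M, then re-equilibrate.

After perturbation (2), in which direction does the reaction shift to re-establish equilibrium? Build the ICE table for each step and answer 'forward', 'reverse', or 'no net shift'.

Q₀ = 3.8277e-04 vs Keq = 1.6250e+05 ⇒ Q<K, forward
Step 1:
                    M           E           B           L
  I            0.1659      0.1944      0.3508     0.01479
  C            -0.161      -0.161       0.161      0.2415
  E          0.004927     0.03343      0.5118      0.2562
  solve Keq expr → x = 0.08049; check Q = 1.6250e+05
Then remove 0.1716 M of B.
Step 2:
                    M           E           B           L
  I          0.004927     0.03343      0.3402      0.2562
  C         -0.001446   -0.001446    0.001446    0.002168
  E          0.003481     0.03198      0.3416      0.2584
  solve Keq expr → x = 7.2282e-04; check Q = 1.6250e+05
Then remove 4.3400e-04 M of M.
Step 3:
                    M           E           B           L
  I          0.003047     0.03198      0.3416      0.2584
  C        3.7820e-04  3.7820e-04 -3.7820e-04 -5.6730e-04
  E          0.003425     0.03236      0.3412      0.2579
  solve Keq expr → x = -1.8910e-04; check Q = 1.6250e+05

Direction: reverse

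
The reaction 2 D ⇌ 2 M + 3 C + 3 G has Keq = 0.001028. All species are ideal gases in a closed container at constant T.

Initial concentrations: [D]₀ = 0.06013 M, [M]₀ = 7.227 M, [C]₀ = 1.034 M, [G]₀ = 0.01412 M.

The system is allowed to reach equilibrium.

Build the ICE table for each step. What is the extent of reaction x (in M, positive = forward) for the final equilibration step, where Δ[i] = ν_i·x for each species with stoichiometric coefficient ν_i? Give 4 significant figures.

Q₀ = 0.04496 vs Keq = 0.001028 ⇒ Q>K, reverse
Step 1:
                  D         M         C         G
  Initial   0.06013     7.227     1.034   0.01412
  Change   0.006523 -0.006523 -0.009784 -0.009784
  Equil     0.06665      7.22     1.024  0.004336
  solve Keq expr → x = -0.003261; check Q = 0.001028

x = -0.003261 M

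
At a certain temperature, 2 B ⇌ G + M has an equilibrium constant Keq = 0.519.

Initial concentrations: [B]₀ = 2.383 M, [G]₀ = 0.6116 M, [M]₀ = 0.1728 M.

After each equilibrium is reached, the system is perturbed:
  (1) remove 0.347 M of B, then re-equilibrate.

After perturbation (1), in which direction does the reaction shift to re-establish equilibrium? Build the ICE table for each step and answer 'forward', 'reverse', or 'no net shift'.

Q₀ = 0.01861 vs Keq = 0.519 ⇒ Q<K, forward
Step 1:
                    B           G           M
  I             2.383      0.6116      0.1728
  C            -1.106      0.5532      0.5532
  E             1.277       1.165       0.726
  solve Keq expr → x = 0.5532; check Q = 0.519
Then remove 0.347 M of B.
Step 2:
                    B           G           M
  I            0.9295       1.165       0.726
  C            0.2022     -0.1011     -0.1011
  E             1.132       1.064      0.6249
  solve Keq expr → x = -0.1011; check Q = 0.519

Direction: reverse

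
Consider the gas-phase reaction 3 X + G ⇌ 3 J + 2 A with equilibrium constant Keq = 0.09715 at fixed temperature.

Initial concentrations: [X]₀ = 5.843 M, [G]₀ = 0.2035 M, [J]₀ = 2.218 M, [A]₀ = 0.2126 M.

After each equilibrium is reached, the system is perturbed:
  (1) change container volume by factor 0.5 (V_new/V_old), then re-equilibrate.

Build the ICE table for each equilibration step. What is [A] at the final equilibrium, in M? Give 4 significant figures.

Q₀ = 0.01215 vs Keq = 0.09715 ⇒ Q<K, forward
Step 1:
                    X           G           J           A
  I             5.843      0.2035       2.218      0.2126
  C           -0.2429    -0.08097      0.2429      0.1619
  E               5.6      0.1225       2.461      0.3745
  solve Keq expr → x = 0.08097; check Q = 0.09715
Then change container volume by factor 0.5 (V_new/V_old).
Step 2:
                    X           G           J           A
  I              11.2      0.2451       4.922      0.7491
  C            0.1716     0.05719     -0.1716     -0.1144
  E             11.37      0.3022        4.75      0.6347
  solve Keq expr → x = -0.05719; check Q = 0.09715

[A]_eq = 0.6347 M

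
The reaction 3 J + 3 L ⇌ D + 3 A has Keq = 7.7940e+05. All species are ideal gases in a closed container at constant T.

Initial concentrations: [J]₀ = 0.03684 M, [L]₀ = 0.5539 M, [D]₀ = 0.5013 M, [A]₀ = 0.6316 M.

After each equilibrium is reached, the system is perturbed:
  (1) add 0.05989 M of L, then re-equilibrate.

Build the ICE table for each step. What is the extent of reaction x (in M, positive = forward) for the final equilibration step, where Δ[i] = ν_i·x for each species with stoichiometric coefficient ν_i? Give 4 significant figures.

x = 3.5544e-04 M

Q₀ = 1.4865e+04 vs Keq = 7.7940e+05 ⇒ Q<K, forward
Step 1:
                    J           L           D           A
  init        0.03684      0.5539      0.5013      0.6316
  Δ          -0.02602    -0.02602    0.008675     0.02602
  eq          0.01082      0.5279        0.51      0.6576
  solve Keq expr → x = 0.008675; check Q = 7.7940e+05
Then add 0.05989 M of L.
Step 2:
                    J           L           D           A
  init        0.01082      0.5878        0.51      0.6576
  Δ         -0.001066   -0.001066  3.5544e-04    0.001066
  eq         0.009749      0.5867      0.5103      0.6587
  solve Keq expr → x = 3.5544e-04; check Q = 7.7940e+05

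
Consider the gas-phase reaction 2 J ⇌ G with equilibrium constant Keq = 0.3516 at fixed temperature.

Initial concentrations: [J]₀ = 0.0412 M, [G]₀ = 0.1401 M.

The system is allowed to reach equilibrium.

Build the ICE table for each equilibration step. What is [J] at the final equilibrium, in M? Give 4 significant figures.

[J]_eq = 0.2701 M

Q₀ = 82.54 vs Keq = 0.3516 ⇒ Q>K, reverse
Step 1:
                    J           G
  Initial      0.0412      0.1401
  Change       0.2289     -0.1144
  Equil        0.2701     0.02565
  solve Keq expr → x = -0.1144; check Q = 0.3516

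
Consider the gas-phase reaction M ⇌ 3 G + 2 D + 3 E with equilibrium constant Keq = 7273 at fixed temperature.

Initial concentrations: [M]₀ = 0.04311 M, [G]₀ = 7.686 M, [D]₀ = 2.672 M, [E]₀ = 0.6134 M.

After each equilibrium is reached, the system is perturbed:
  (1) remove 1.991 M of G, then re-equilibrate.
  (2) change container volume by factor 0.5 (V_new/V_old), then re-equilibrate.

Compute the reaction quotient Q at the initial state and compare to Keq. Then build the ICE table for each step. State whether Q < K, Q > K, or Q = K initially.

Q₀ = 1.7355e+04 vs Keq = 7273 ⇒ Q>K, reverse
Step 1:
                    M           G           D           E
  I           0.04311       7.686       2.672      0.6134
  C           0.02365    -0.07096     -0.0473    -0.07096
  E           0.06676       7.615       2.625      0.5424
  solve Keq expr → x = -0.02365; check Q = 7273
Then remove 1.991 M of G.
Step 2:
                    M           G           D           E
  I           0.06676       5.624       2.625      0.5424
  C          -0.02437     0.07312     0.04875     0.07312
  E           0.04239       5.697       2.673      0.6156
  solve Keq expr → x = 0.02437; check Q = 7273
Then change container volume by factor 0.5 (V_new/V_old).
Step 3:
                    M           G           D           E
  I           0.08477       11.39       5.347       1.231
  C            0.2608     -0.7824     -0.5216     -0.7824
  E            0.3456       10.61       4.825      0.4487
  solve Keq expr → x = -0.2608; check Q = 7273

Q₀ = 1.7355e+04; Q > K (proceeds reverse)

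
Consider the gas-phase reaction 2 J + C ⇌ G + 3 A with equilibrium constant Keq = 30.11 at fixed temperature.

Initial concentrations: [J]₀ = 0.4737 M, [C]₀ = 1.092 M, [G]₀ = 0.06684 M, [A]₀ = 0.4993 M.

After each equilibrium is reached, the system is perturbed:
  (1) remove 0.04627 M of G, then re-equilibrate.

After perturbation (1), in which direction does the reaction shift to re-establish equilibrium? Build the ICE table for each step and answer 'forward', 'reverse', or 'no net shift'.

Q₀ = 0.03395 vs Keq = 30.11 ⇒ Q<K, forward
Step 1:
                  J         C         G         A
  Initial    0.4737     1.092   0.06684    0.4993
  Change    -0.3698   -0.1849    0.1849    0.5547
  Equil      0.1039    0.9071    0.2517     1.054
  solve Keq expr → x = 0.1849; check Q = 30.11
Then remove 0.04627 M of G.
Step 2:
                  J         C         G         A
  Initial    0.1039    0.9071    0.2055     1.054
  Change   -0.00747 -0.003735  0.003735    0.0112
  Equil     0.09642    0.9034    0.2092     1.065
  solve Keq expr → x = 0.003735; check Q = 30.11

Direction: forward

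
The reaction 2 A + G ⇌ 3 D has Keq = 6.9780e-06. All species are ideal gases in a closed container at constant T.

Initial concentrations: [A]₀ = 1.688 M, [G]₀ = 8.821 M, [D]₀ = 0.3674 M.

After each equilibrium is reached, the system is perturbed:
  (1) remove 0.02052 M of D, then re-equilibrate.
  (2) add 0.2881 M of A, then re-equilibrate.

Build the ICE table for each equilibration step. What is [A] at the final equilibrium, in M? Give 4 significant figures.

Q₀ = 0.001973 vs Keq = 6.9780e-06 ⇒ Q>K, reverse
Step 1:
                  A         G         D
  I           1.688     8.821    0.3674
  C          0.2045    0.1023   -0.3068
  E           1.893     8.923   0.06064
  solve Keq expr → x = -0.1023; check Q = 6.9780e-06
Then remove 0.02052 M of D.
Step 2:
                  A         G         D
  I           1.893     8.923   0.04012
  C        -0.01348 -0.006739   0.02022
  E           1.879     8.917   0.06034
  solve Keq expr → x = 0.006739; check Q = 6.9780e-06
Then add 0.2881 M of A.
Step 3:
                  A         G         D
  I           2.167     8.917   0.06034
  C       -0.003956 -0.001978  0.005934
  E           2.163     8.915   0.06627
  solve Keq expr → x = 0.001978; check Q = 6.9780e-06

[A]_eq = 2.163 M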